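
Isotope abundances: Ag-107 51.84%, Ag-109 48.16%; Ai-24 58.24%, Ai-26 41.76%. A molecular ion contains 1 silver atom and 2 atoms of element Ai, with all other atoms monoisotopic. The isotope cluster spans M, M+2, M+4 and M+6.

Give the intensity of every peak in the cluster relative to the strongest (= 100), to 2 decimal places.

Silver pattern (n=1): 0.5184 : 0.4816
Element Ai pattern (n=2): 0.33918976 : 0.48642048 : 0.17438976
Convolve the two distributions (both contribute in 2-u steps):
  M: 0.5184×0.33918976 = 0.175836
  M+2: 0.5184×0.48642048 + 0.4816×0.33918976 = 0.415514
  M+4: 0.5184×0.17438976 + 0.4816×0.48642048 = 0.324664
  M+6: 0.4816×0.17438976 = 0.083986
Scale to base peak (0.415514) = 100: 42.32 : 100.00 : 78.14 : 20.21

42.32 : 100.00 : 78.14 : 20.21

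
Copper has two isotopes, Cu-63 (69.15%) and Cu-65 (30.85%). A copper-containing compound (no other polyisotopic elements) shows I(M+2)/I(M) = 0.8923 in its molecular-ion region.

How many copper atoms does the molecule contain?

The M+2/M ratio from n Cu atoms is n · q/p = n · 0.3085/0.6915.
n = 0.8923 × 0.6915/0.3085 = 2.00 ≈ 2

2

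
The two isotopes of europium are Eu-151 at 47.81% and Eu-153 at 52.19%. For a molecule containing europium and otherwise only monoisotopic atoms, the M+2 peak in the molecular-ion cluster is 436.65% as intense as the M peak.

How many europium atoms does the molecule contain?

With n Eu atoms, P(M+2)/P(M) = C(n,1)·p^(n−1)q / p^n = n·q/p = n · 0.5219/0.4781.
n = 4.3665 × 0.4781/0.5219 = 4.00 ≈ 4

4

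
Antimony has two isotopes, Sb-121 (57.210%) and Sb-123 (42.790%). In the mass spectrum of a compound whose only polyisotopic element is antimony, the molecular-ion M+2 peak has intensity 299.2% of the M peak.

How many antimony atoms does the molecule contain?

4

The M+2/M ratio from n Sb atoms is n · q/p = n · 0.42790/0.57210.
n = 2.992 × 0.57210/0.42790 = 4.00 ≈ 4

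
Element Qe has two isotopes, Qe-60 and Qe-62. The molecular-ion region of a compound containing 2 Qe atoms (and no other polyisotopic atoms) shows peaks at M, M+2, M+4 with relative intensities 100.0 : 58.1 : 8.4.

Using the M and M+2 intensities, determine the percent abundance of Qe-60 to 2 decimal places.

If p is the fraction of Qe that is Qe-60, then I(M+2)/I(M) = [C(2,1)·p^1·(1−p)] / p^2 = 2·(1−p)/p = 58.1/100.0 = 0.5810
(1−p)/p = 0.5810/2 = 0.2905  ⇒  p = 1/(1 + 0.2905) = 0.7749
Qe-60: 77.49%, Qe-62: 22.51%.

77.49%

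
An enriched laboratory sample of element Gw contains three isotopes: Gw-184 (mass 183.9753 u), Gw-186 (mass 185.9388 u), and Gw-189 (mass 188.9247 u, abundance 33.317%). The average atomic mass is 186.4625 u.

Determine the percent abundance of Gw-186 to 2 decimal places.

42.69%

Let x and y be the fractions of Gw-184 and Gw-186. Then x + y = 1 − 0.33317 = 0.66683 and 183.9753x + 185.9388y = 186.4625 − 0.33317×188.9247 = 123.518457701.
Substituting: 183.9753x + 185.9388(0.66683 − x) = 123.518457701
(183.9753 − 185.9388)x = -0.471112303  ⇒  x = 0.23993, y = 0.42690
Gw-184: 23.99%, Gw-186: 42.69%.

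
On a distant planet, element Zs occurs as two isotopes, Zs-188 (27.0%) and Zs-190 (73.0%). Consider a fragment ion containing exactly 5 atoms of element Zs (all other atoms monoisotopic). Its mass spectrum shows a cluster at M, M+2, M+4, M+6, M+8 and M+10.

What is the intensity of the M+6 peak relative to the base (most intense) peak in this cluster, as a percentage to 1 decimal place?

74.0%

Binomial terms of (0.270 + 0.730)^5: M 0.0014, M+2 0.0194, M+4 0.1049, M+6 0.2836, M+8 0.3834, M+10 0.2073 → M+8 is the base peak.
P(M+8) = C(5,4) × 0.270^1 × 0.730^4 = 5 × 0.2700 × 0.28398241 = 0.383376 (base)
P(M+6) = C(5,3) × 0.270^2 × 0.730^3 = 10 × 0.0729 × 0.389017 = 0.283593
Relative intensity = 0.283593 / 0.383376 × 100 = 74.0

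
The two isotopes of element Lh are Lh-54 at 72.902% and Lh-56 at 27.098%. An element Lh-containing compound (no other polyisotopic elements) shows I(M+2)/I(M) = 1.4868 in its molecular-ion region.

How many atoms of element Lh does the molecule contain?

4

The M+2/M ratio from n Lh atoms is n · q/p = n · 0.27098/0.72902.
n = 1.4868 × 0.72902/0.27098 = 4.00 ≈ 4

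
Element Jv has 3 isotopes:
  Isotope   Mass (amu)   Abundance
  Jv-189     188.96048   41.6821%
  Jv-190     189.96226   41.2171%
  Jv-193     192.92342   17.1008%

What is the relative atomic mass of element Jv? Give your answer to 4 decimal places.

The abundance-weighted mean is 0.416821 × 188.96048 + 0.412171 × 189.96226 + 0.171008 × 192.92342
= 78.762696 + 78.296935 + 32.991448 = 190.051079 amu

190.0511 amu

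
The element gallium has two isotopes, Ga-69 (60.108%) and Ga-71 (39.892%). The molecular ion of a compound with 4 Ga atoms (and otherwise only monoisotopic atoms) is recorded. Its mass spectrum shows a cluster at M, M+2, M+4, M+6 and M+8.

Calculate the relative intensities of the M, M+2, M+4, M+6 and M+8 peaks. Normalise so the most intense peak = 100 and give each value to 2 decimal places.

37.67 : 100.00 : 99.55 : 44.05 : 7.31

The 4 Ga atoms are independent, so intensities follow the terms of (0.60108 + 0.39892)^4.
P(M) = 0.60108^4 = 0.130536
P(M+2) = 4 × 0.60108^3 × 0.39892^1 = 0.346531
P(M+4) = 6 × 0.60108^2 × 0.39892^2 = 0.344975
P(M+6) = 4 × 0.60108^1 × 0.39892^3 = 0.152633
P(M+8) = 0.39892^4 = 0.025325
The M+2 peak is largest (0.346531); scaling to 100 gives 37.67 : 100.00 : 99.55 : 44.05 : 7.31.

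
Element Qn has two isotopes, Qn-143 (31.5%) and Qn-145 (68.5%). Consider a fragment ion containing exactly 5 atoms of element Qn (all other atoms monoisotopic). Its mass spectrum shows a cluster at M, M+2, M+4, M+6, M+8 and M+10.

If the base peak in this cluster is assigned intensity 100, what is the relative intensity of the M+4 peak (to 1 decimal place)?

42.3

Term probabilities: M 0.0031, M+2 0.0337, M+4 0.1467, M+6 0.3189, M+8 0.3468, M+10 0.1508. Base peak = M+8.
P(M+8) = C(5,4) × 0.315^1 × 0.685^4 = 5 × 0.3150 × 0.2201721 = 0.346771 (base)
P(M+4) = C(5,2) × 0.315^3 × 0.685^2 = 10 × 0.03125588 × 0.469225 = 0.146660
Relative intensity = 0.146660 / 0.346771 × 100 = 42.3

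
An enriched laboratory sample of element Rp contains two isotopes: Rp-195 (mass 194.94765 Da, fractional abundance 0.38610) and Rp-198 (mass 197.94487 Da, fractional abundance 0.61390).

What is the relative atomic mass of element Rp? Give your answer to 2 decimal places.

Average mass = Σ (abundance × isotope mass) = 0.38610 × 194.94765 + 0.61390 × 197.94487
= 75.269288 + 121.518356 = 196.787644 Da

196.79 Da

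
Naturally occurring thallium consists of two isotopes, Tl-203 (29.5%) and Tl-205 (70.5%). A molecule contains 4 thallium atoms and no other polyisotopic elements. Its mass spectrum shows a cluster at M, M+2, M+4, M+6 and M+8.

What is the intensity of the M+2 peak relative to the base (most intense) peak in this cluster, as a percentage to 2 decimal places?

Binomial terms of (0.295 + 0.705)^4: M 0.0076, M+2 0.0724, M+4 0.2595, M+6 0.4135, M+8 0.2470 → M+6 is the base peak.
P(M+6) = C(4,3) × 0.295^1 × 0.705^3 = 4 × 0.2950 × 0.35040263 = 0.413475 (base)
P(M+2) = C(4,1) × 0.295^3 × 0.705^1 = 4 × 0.02567237 × 0.7050 = 0.072396
Relative intensity = 0.072396 / 0.413475 × 100 = 17.51

17.51%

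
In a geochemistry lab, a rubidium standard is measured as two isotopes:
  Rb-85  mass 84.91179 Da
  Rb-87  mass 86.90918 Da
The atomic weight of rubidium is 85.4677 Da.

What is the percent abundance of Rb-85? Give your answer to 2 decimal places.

72.17%

With x = fraction of Rb-85 (so Rb-87 is 1 − x):
84.91179·x + 86.90918·(1 − x) = 85.4677
(84.91179 − 86.90918)·x = 85.4677 − 86.90918
x = -1.44148 / -1.99739 = 0.72168 → 72.17% Rb-85, 27.83% Rb-87.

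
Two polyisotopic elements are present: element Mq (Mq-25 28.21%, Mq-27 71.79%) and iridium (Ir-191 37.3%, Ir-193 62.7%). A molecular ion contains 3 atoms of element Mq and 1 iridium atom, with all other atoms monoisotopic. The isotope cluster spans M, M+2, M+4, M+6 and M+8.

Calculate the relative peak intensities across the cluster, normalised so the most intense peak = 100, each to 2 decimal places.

Element Mq pattern (n=3): 0.02244963 : 0.17139233 : 0.43616644 : 0.3699916
Iridium pattern (n=1): 0.3730 : 0.6270
Convolve the two distributions (both contribute in 2-u steps):
  M: 0.02244963×0.3730 = 0.008374
  M+2: 0.02244963×0.6270 + 0.17139233×0.3730 = 0.078005
  M+4: 0.17139233×0.6270 + 0.43616644×0.3730 = 0.270153
  M+6: 0.43616644×0.6270 + 0.3699916×0.3730 = 0.411483
  M+8: 0.3699916×0.6270 = 0.231985
Scale to base peak (0.411483) = 100: 2.04 : 18.96 : 65.65 : 100.00 : 56.38

2.04 : 18.96 : 65.65 : 100.00 : 56.38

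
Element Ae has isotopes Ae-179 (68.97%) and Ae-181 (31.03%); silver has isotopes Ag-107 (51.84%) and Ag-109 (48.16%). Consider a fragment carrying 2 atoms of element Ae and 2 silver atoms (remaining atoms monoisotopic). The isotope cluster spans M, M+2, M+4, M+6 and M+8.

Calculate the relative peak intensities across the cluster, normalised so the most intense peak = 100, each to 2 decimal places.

Element Ae pattern (n=2): 0.47568609 : 0.42802782 : 0.09628609
Silver pattern (n=2): 0.26873856 : 0.49932288 : 0.23193856
Convolve the two distributions (both contribute in 2-u steps):
  M: 0.47568609×0.26873856 = 0.127835
  M+2: 0.47568609×0.49932288 + 0.42802782×0.26873856 = 0.352549
  M+4: 0.47568609×0.23193856 + 0.42802782×0.49932288 + 0.09628609×0.26873856 = 0.349930
  M+6: 0.42802782×0.23193856 + 0.09628609×0.49932288 = 0.147354
  M+8: 0.09628609×0.23193856 = 0.022332
Scale to base peak (0.352549) = 100: 36.26 : 100.00 : 99.26 : 41.80 : 6.33

36.26 : 100.00 : 99.26 : 41.80 : 6.33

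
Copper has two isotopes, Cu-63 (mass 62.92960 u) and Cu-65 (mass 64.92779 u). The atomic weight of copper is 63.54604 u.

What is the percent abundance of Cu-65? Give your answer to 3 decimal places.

30.850%

Let x be the fractional abundance of Cu-63; then Cu-65 has abundance 1 − x.
62.92960·x + 64.92779·(1 − x) = 63.54604
(62.92960 − 64.92779)·x = 63.54604 − 64.92779
x = -1.38175 / -1.99819 = 0.69150 → 69.150% Cu-63, 30.850% Cu-65.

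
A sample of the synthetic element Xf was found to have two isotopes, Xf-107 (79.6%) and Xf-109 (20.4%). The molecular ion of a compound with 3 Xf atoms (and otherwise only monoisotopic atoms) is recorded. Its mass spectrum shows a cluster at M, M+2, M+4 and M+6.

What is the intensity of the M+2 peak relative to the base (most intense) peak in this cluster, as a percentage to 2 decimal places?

Binomial terms of (0.796 + 0.204)^3: M 0.5044, M+2 0.3878, M+4 0.0994, M+6 0.0085 → M is the base peak.
P(M) = C(3,0) × 0.796^3 × 0.204^0 = 1 × 0.50435834 × 1.0000 = 0.504358 (base)
P(M+2) = C(3,1) × 0.796^2 × 0.204^1 = 3 × 0.633616 × 0.2040 = 0.387773
Relative intensity = 0.387773 / 0.504358 × 100 = 76.88

76.88%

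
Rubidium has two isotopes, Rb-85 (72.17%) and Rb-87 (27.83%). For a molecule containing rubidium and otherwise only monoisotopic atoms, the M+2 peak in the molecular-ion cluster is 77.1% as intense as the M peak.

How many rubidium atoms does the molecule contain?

The M+2/M ratio from n Rb atoms is n · q/p = n · 0.2783/0.7217.
n = 0.771 × 0.7217/0.2783 = 2.00 ≈ 2

2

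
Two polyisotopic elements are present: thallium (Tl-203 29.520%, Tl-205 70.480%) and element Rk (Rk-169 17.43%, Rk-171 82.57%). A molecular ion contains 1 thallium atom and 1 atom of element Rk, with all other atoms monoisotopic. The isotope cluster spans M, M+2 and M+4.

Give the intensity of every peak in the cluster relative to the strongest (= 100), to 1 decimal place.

8.8 : 63.0 : 100.0

Thallium pattern (n=1): 0.2952 : 0.7048
Element Rk pattern (n=1): 0.1743 : 0.8257
Convolve the two distributions (both contribute in 2-u steps):
  M: 0.2952×0.1743 = 0.051453
  M+2: 0.2952×0.8257 + 0.7048×0.1743 = 0.366593
  M+4: 0.7048×0.8257 = 0.581953
Scale to base peak (0.581953) = 100: 8.8 : 63.0 : 100.0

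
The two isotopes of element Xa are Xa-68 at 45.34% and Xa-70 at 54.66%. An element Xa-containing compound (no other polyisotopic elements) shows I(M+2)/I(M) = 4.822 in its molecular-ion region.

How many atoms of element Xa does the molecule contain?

4

The M+2/M ratio from n Xa atoms is n · q/p = n · 0.5466/0.4534.
n = 4.822 × 0.4534/0.5466 = 4.00 ≈ 4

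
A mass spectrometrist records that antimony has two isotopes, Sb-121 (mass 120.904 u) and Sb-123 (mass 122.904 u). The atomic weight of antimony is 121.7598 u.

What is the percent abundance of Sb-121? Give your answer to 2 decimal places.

57.21%

With x = fraction of Sb-121 (so Sb-123 is 1 − x):
120.904·x + 122.904·(1 − x) = 121.7598
(120.904 − 122.904)·x = 121.7598 − 122.904
x = -1.1442 / -2.000 = 0.57210 → 57.21% Sb-121, 42.79% Sb-123.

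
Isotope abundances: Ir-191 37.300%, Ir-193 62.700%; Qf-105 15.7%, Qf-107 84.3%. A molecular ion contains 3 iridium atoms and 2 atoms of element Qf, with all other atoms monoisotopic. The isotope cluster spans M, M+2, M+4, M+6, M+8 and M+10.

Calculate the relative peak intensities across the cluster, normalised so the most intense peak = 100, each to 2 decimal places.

Iridium pattern (n=3): 0.05189512 : 0.26170165 : 0.43991135 : 0.24649188
Element Qf pattern (n=2): 0.024649 : 0.264702 : 0.710649
Convolve the two distributions (both contribute in 2-u steps):
  M: 0.05189512×0.024649 = 0.001279
  M+2: 0.05189512×0.264702 + 0.26170165×0.024649 = 0.020187
  M+4: 0.05189512×0.710649 + 0.26170165×0.264702 + 0.43991135×0.024649 = 0.116996
  M+6: 0.26170165×0.710649 + 0.43991135×0.264702 + 0.24649188×0.024649 = 0.308499
  M+8: 0.43991135×0.710649 + 0.24649188×0.264702 = 0.377869
  M+10: 0.24649188×0.710649 = 0.175169
Scale to base peak (0.377869) = 100: 0.34 : 5.34 : 30.96 : 81.64 : 100.00 : 46.36

0.34 : 5.34 : 30.96 : 81.64 : 100.00 : 46.36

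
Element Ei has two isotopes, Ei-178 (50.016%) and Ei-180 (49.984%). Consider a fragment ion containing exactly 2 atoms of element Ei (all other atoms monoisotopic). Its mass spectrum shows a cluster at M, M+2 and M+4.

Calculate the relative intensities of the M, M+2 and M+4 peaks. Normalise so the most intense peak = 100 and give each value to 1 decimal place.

The 2 Ei atoms are independent, so intensities follow the terms of (0.50016 + 0.49984)^2.
P(M) = 0.50016^2 = 0.250160
P(M+2) = 2 × 0.50016^1 × 0.49984^1 = 0.500000
P(M+4) = 0.49984^2 = 0.249840
The M+2 peak is largest (0.500000); scaling to 100 gives 50.0 : 100.0 : 50.0.

50.0 : 100.0 : 50.0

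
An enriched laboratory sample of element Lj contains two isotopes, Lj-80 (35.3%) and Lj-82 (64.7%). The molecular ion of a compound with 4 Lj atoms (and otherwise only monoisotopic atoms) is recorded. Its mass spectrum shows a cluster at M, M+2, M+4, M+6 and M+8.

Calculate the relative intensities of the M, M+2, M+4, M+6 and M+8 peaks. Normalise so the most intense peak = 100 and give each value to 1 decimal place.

4.1 : 29.8 : 81.8 : 100.0 : 45.8

The 4 Lj atoms are independent, so intensities follow the terms of (0.353 + 0.647)^4.
P(M) = 0.353^4 = 0.015527
P(M+2) = 4 × 0.353^3 × 0.647^1 = 0.113838
P(M+4) = 6 × 0.353^2 × 0.647^2 = 0.312975
P(M+6) = 4 × 0.353^1 × 0.647^3 = 0.382426
P(M+8) = 0.647^4 = 0.175233
The M+6 peak is largest (0.382426); scaling to 100 gives 4.1 : 29.8 : 81.8 : 100.0 : 45.8.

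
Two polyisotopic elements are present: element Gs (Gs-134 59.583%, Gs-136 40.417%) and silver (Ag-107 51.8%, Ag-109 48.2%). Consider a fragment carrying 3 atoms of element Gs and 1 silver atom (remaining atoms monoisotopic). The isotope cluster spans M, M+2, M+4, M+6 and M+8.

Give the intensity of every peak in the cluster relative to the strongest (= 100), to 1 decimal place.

Element Gs pattern (n=3): 0.21152763 : 0.43045728 : 0.29199255 : 0.06602254
Silver pattern (n=1): 0.5180 : 0.4820
Convolve the two distributions (both contribute in 2-u steps):
  M: 0.21152763×0.5180 = 0.109571
  M+2: 0.21152763×0.4820 + 0.43045728×0.5180 = 0.324933
  M+4: 0.43045728×0.4820 + 0.29199255×0.5180 = 0.358733
  M+6: 0.29199255×0.4820 + 0.06602254×0.5180 = 0.174940
  M+8: 0.06602254×0.4820 = 0.031823
Scale to base peak (0.358733) = 100: 30.5 : 90.6 : 100.0 : 48.8 : 8.9

30.5 : 90.6 : 100.0 : 48.8 : 8.9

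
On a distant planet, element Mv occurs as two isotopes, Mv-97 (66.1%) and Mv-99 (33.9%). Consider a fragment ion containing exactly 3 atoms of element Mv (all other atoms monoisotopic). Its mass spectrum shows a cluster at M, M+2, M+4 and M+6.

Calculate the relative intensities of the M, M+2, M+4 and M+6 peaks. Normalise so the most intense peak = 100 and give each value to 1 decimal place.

Expanding (0.661 + 0.339)^3:
P(M) = 0.661^3 = 0.288805
P(M+2) = 3 × 0.661^2 × 0.339^1 = 0.444349
P(M+4) = 3 × 0.661^1 × 0.339^2 = 0.227888
P(M+6) = 0.339^3 = 0.038958
The M+2 peak is largest (0.444349); scaling to 100 gives 65.0 : 100.0 : 51.3 : 8.8.

65.0 : 100.0 : 51.3 : 8.8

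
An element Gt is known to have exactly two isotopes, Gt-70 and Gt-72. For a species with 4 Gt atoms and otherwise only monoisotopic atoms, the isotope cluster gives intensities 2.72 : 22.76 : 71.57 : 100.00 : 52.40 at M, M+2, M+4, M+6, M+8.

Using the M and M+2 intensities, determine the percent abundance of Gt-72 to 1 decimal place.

Write p for the Gt-70 fraction. I(M+2)/I(M) = [C(4,1)·p^3·(1−p)] / p^4 = 4·(1−p)/p = 22.76/2.72 = 8.3676
(1−p)/p = 8.3676/4 = 2.0919  ⇒  p = 1/(1 + 2.0919) = 0.3234
Gt-70: 32.3%, Gt-72: 67.7%.

67.7%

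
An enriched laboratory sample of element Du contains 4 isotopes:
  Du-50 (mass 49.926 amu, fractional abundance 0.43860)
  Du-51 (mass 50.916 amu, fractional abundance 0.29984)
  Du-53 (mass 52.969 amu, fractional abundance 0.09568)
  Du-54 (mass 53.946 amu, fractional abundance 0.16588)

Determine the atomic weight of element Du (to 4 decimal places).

51.1808 amu

Weight each isotope mass by its fractional abundance: 0.43860 × 49.926 + 0.29984 × 50.916 + 0.09568 × 52.969 + 0.16588 × 53.946
= 21.89754 + 15.26665 + 5.06807 + 8.94856 = 51.18082 amu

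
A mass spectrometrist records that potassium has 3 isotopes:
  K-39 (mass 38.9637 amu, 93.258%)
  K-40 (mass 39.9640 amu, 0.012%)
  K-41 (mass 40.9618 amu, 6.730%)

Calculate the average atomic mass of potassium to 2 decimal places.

39.10 amu

The abundance-weighted mean is 0.93258 × 38.9637 + 0.00012 × 39.9640 + 0.06730 × 40.9618
= 36.33677 + 0.00480 + 2.75673 = 39.09830 amu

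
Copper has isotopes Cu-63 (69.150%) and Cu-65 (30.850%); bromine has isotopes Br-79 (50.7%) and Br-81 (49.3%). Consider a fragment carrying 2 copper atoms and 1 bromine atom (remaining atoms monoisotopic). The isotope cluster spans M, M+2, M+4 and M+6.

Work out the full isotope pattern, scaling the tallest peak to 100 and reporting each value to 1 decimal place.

53.6 : 100.0 : 57.2 : 10.4

Copper pattern (n=2): 0.47817225 : 0.4266555 : 0.09517225
Bromine pattern (n=1): 0.5070 : 0.4930
Convolve the two distributions (both contribute in 2-u steps):
  M: 0.47817225×0.5070 = 0.242433
  M+2: 0.47817225×0.4930 + 0.4266555×0.5070 = 0.452053
  M+4: 0.4266555×0.4930 + 0.09517225×0.5070 = 0.258593
  M+6: 0.09517225×0.4930 = 0.046920
Scale to base peak (0.452053) = 100: 53.6 : 100.0 : 57.2 : 10.4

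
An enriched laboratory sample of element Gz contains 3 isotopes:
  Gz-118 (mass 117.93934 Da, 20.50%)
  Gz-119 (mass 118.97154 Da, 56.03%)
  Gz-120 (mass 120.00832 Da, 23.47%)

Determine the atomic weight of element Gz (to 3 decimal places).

Weight each isotope mass by its fractional abundance: 0.2050 × 117.93934 + 0.5603 × 118.97154 + 0.2347 × 120.00832
= 24.177565 + 66.659754 + 28.165953 = 119.003272 Da

119.003 Da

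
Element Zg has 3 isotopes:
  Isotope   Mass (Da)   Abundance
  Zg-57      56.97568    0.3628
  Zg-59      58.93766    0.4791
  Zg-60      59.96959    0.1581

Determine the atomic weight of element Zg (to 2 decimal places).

The abundance-weighted mean is 0.3628 × 56.97568 + 0.4791 × 58.93766 + 0.1581 × 59.96959
= 20.670777 + 28.237033 + 9.481192 = 58.389002 Da

58.39 Da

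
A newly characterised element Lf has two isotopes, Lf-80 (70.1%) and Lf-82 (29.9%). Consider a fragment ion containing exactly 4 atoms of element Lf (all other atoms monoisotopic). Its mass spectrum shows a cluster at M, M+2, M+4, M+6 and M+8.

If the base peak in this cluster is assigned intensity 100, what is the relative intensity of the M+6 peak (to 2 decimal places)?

Term probabilities: M 0.2415, M+2 0.4120, M+4 0.2636, M+6 0.0750, M+8 0.0080. Base peak = M+2.
P(M+2) = C(4,1) × 0.701^3 × 0.299^1 = 4 × 0.3444721 × 0.2990 = 0.411989 (base)
P(M+6) = C(4,3) × 0.701^1 × 0.299^3 = 4 × 0.7010 × 0.0267309 = 0.074953
Relative intensity = 0.074953 / 0.411989 × 100 = 18.19

18.19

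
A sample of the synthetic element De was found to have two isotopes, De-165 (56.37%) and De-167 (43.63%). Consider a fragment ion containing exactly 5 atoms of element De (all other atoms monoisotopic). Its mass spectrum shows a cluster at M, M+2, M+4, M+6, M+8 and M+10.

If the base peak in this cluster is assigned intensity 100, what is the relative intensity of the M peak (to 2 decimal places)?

(0.5637 + 0.4363)^5 gives M 0.0569, M+2 0.2203, M+4 0.3410, M+6 0.2639, M+8 0.1021, M+10 0.0158; the largest is M+4.
P(M+4) = C(5,2) × 0.5637^3 × 0.4363^2 = 10 × 0.17912001 × 0.19035769 = 0.340969 (base)
P(M) = C(5,0) × 0.5637^5 × 0.4363^0 = 1 × 0.05691676 × 1.0000 = 0.056917
Relative intensity = 0.056917 / 0.340969 × 100 = 16.69

16.69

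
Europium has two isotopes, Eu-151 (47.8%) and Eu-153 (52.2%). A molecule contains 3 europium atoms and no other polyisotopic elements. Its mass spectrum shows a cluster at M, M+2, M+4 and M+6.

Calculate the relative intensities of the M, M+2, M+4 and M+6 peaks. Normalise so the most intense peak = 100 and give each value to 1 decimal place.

The 3 Eu atoms are independent, so intensities follow the terms of (0.478 + 0.522)^3.
P(M) = 0.478^3 = 0.109215
P(M+2) = 3 × 0.478^2 × 0.522^1 = 0.357806
P(M+4) = 3 × 0.478^1 × 0.522^2 = 0.390742
P(M+6) = 0.522^3 = 0.142237
The M+4 peak is largest (0.390742); scaling to 100 gives 28.0 : 91.6 : 100.0 : 36.4.

28.0 : 91.6 : 100.0 : 36.4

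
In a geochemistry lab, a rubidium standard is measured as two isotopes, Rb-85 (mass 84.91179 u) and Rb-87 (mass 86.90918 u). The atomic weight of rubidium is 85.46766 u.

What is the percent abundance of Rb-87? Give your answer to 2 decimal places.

Writing the weighted mean with unknown fraction x of Rb-85:
84.91179·x + 86.90918·(1 − x) = 85.46766
(84.91179 − 86.90918)·x = 85.46766 − 86.90918
x = -1.44152 / -1.99739 = 0.72170 → 72.17% Rb-85, 27.83% Rb-87.

27.83%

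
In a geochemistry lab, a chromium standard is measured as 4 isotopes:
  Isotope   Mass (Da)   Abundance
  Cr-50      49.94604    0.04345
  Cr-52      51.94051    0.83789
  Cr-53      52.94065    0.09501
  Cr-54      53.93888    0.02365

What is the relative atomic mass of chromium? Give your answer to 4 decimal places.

Average mass = Σ (abundance × isotope mass) = 0.04345 × 49.94604 + 0.83789 × 51.94051 + 0.09501 × 52.94065 + 0.02365 × 53.93888
= 2.170155 + 43.520434 + 5.029891 + 1.275655 = 51.996135 Da

51.9961 Da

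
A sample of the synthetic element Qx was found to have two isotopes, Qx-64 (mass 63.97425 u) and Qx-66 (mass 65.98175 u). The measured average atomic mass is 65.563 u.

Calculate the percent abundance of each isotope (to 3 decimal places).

Let x be the fractional abundance of Qx-64; then Qx-66 has abundance 1 − x.
63.97425·x + 65.98175·(1 − x) = 65.563
(63.97425 − 65.98175)·x = 65.563 − 65.98175
x = -0.41875 / -2.00750 = 0.20859 → 20.859% Qx-64, 79.141% Qx-66.

Qx-64: 20.859%, Qx-66: 79.141%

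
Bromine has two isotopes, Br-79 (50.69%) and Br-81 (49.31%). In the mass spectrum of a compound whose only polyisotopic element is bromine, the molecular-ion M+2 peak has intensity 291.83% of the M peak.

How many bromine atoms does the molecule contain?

With n Br atoms, P(M+2)/P(M) = C(n,1)·p^(n−1)q / p^n = n·q/p = n · 0.4931/0.5069.
n = 2.9183 × 0.5069/0.4931 = 3.00 ≈ 3

3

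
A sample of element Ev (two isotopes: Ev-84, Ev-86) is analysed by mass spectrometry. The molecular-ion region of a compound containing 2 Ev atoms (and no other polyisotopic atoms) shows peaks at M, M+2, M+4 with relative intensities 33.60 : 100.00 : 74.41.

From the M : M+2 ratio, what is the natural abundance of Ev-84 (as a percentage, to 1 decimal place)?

40.2%

Write p for the Ev-84 fraction. I(M+2)/I(M) = [C(2,1)·p^1·(1−p)] / p^2 = 2·(1−p)/p = 100.00/33.60 = 2.9762
(1−p)/p = 2.9762/2 = 1.4881  ⇒  p = 1/(1 + 1.4881) = 0.4019
Ev-84: 40.2%, Ev-86: 59.8%.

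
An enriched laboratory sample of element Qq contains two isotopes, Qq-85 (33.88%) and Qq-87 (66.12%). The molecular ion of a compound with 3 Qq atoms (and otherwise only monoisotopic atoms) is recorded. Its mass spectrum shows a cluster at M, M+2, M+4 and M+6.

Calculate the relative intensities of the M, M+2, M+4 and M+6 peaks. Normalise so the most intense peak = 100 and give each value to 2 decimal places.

8.75 : 51.24 : 100.00 : 65.05

Each Qq atom is independently Qq-85 (p = 0.3388) or Qq-87 (q = 0.6612); the cluster is the binomial expansion (p + q)^3.
P(M) = 0.3388^3 = 0.038889
P(M+2) = 3 × 0.3388^2 × 0.6612^1 = 0.227688
P(M+4) = 3 × 0.3388^1 × 0.6612^2 = 0.444355
P(M+6) = 0.6612^3 = 0.289067
The M+4 peak is largest (0.444355); scaling to 100 gives 8.75 : 51.24 : 100.00 : 65.05.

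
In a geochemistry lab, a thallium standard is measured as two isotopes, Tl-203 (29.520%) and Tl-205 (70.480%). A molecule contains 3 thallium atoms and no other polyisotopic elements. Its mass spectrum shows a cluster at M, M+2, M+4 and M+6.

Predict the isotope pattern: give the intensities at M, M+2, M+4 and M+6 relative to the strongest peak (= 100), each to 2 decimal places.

Each Tl atom is independently Tl-203 (p = 0.29520) or Tl-205 (q = 0.70480); the cluster is the binomial expansion (p + q)^3.
P(M) = 0.29520^3 = 0.025725
P(M+2) = 3 × 0.29520^2 × 0.70480^1 = 0.184255
P(M+4) = 3 × 0.29520^1 × 0.70480^2 = 0.439916
P(M+6) = 0.70480^3 = 0.350104
The M+4 peak is largest (0.439916); scaling to 100 gives 5.85 : 41.88 : 100.00 : 79.58.

5.85 : 41.88 : 100.00 : 79.58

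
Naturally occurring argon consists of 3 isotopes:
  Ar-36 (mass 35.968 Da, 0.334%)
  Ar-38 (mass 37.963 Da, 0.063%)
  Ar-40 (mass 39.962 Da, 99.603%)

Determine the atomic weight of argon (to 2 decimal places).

39.95 Da

Weight each isotope mass by its fractional abundance: 0.00334 × 35.968 + 0.00063 × 37.963 + 0.99603 × 39.962
= 0.1201 + 0.0239 + 39.8034 = 39.9474 Da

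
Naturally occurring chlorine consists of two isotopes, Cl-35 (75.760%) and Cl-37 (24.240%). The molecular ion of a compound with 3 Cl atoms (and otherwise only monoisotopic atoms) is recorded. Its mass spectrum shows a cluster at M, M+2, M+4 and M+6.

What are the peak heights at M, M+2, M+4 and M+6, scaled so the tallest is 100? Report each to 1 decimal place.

100.0 : 96.0 : 30.7 : 3.3

Each Cl atom is independently Cl-35 (p = 0.75760) or Cl-37 (q = 0.24240); the cluster is the binomial expansion (p + q)^3.
P(M) = 0.75760^3 = 0.434830
P(M+2) = 3 × 0.75760^2 × 0.24240^1 = 0.417382
P(M+4) = 3 × 0.75760^1 × 0.24240^2 = 0.133545
P(M+6) = 0.24240^3 = 0.014243
The M peak is largest (0.434830); scaling to 100 gives 100.0 : 96.0 : 30.7 : 3.3.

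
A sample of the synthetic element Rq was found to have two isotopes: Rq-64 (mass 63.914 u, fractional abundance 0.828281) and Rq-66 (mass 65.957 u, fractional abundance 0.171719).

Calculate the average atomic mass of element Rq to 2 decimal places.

The abundance-weighted mean is 0.828281 × 63.914 + 0.171719 × 65.957
= 52.9388 + 11.3261 = 64.2649 u

64.26 u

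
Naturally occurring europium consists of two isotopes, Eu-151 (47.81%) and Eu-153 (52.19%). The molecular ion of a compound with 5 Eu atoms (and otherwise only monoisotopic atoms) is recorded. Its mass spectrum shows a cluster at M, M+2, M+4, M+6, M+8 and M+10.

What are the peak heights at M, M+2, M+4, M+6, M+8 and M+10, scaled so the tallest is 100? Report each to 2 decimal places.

Each Eu atom is independently Eu-151 (p = 0.4781) or Eu-153 (q = 0.5219); the cluster is the binomial expansion (p + q)^5.
P(M) = 0.4781^5 = 0.024980
P(M+2) = 5 × 0.4781^4 × 0.5219^1 = 0.136343
P(M+4) = 10 × 0.4781^3 × 0.5219^2 = 0.297667
P(M+6) = 10 × 0.4781^2 × 0.5219^3 = 0.324937
P(M+8) = 5 × 0.4781^1 × 0.5219^4 = 0.177353
P(M+10) = 0.5219^5 = 0.038720
The M+6 peak is largest (0.324937); scaling to 100 gives 7.69 : 41.96 : 91.61 : 100.00 : 54.58 : 11.92.

7.69 : 41.96 : 91.61 : 100.00 : 54.58 : 11.92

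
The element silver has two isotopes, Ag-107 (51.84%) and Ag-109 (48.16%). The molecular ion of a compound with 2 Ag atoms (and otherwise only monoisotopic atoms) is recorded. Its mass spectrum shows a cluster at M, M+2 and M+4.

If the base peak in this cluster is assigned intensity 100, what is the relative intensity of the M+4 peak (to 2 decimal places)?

(0.5184 + 0.4816)^2 gives M 0.2687, M+2 0.4993, M+4 0.2319; the largest is M+2.
P(M+2) = C(2,1) × 0.5184^1 × 0.4816^1 = 2 × 0.5184 × 0.4816 = 0.499323 (base)
P(M+4) = C(2,2) × 0.5184^0 × 0.4816^2 = 1 × 1.0000 × 0.23193856 = 0.231939
Relative intensity = 0.231939 / 0.499323 × 100 = 46.45

46.45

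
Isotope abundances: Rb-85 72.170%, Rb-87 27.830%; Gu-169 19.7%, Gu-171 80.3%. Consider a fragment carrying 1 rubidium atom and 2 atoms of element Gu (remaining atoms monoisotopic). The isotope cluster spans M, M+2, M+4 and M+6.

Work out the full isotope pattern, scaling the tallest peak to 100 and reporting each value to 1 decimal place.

Rubidium pattern (n=1): 0.7217 : 0.2783
Element Gu pattern (n=2): 0.038809 : 0.316382 : 0.644809
Convolve the two distributions (both contribute in 2-u steps):
  M: 0.7217×0.038809 = 0.028008
  M+2: 0.7217×0.316382 + 0.2783×0.038809 = 0.239133
  M+4: 0.7217×0.644809 + 0.2783×0.316382 = 0.553408
  M+6: 0.2783×0.644809 = 0.179450
Scale to base peak (0.553408) = 100: 5.1 : 43.2 : 100.0 : 32.4

5.1 : 43.2 : 100.0 : 32.4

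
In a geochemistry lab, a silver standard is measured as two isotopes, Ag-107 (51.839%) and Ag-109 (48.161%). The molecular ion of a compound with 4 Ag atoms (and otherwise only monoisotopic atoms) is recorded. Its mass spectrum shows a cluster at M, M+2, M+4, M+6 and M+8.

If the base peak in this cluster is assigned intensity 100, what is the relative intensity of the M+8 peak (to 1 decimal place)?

14.4

(0.51839 + 0.48161)^4 gives M 0.0722, M+2 0.2684, M+4 0.3740, M+6 0.2316, M+8 0.0538; the largest is M+4.
P(M+4) = C(4,2) × 0.51839^2 × 0.48161^2 = 6 × 0.26872819 × 0.23194819 = 0.373986 (base)
P(M+8) = C(4,4) × 0.51839^0 × 0.48161^4 = 1 × 1.0000 × 0.05379996 = 0.053800
Relative intensity = 0.053800 / 0.373986 × 100 = 14.4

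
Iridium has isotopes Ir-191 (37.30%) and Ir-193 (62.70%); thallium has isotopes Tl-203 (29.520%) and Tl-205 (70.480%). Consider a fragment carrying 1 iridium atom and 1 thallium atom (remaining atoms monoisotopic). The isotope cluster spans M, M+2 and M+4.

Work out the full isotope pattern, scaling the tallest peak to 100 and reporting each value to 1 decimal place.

Iridium pattern (n=1): 0.3730 : 0.6270
Thallium pattern (n=1): 0.2952 : 0.7048
Convolve the two distributions (both contribute in 2-u steps):
  M: 0.3730×0.2952 = 0.110110
  M+2: 0.3730×0.7048 + 0.6270×0.2952 = 0.447981
  M+4: 0.6270×0.7048 = 0.441910
Scale to base peak (0.447981) = 100: 24.6 : 100.0 : 98.6

24.6 : 100.0 : 98.6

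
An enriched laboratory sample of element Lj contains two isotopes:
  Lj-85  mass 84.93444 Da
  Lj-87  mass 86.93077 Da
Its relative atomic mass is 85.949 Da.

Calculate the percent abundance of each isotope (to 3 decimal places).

With x = fraction of Lj-85 (so Lj-87 is 1 − x):
84.93444·x + 86.93077·(1 − x) = 85.949
(84.93444 − 86.93077)·x = 85.949 − 86.93077
x = -0.98177 / -1.99633 = 0.49179 → 49.179% Lj-85, 50.821% Lj-87.

Lj-85: 49.179%, Lj-87: 50.821%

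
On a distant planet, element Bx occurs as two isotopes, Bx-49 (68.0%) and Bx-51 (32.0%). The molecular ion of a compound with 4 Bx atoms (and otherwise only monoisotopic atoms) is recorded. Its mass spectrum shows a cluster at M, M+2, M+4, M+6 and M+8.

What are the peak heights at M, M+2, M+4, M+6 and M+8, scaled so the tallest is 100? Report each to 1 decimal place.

53.1 : 100.0 : 70.6 : 22.1 : 2.6

Each Bx atom is independently Bx-49 (p = 0.680) or Bx-51 (q = 0.320); the cluster is the binomial expansion (p + q)^4.
P(M) = 0.680^4 = 0.213814
P(M+2) = 4 × 0.680^3 × 0.320^1 = 0.402473
P(M+4) = 6 × 0.680^2 × 0.320^2 = 0.284099
P(M+6) = 4 × 0.680^1 × 0.320^3 = 0.089129
P(M+8) = 0.320^4 = 0.010486
The M+2 peak is largest (0.402473); scaling to 100 gives 53.1 : 100.0 : 70.6 : 22.1 : 2.6.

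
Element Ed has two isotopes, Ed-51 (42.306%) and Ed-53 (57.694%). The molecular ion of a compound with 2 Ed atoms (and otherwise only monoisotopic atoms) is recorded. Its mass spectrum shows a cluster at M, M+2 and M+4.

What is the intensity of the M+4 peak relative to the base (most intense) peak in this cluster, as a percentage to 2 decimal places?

(0.42306 + 0.57694)^2 gives M 0.1790, M+2 0.4882, M+4 0.3329; the largest is M+2.
P(M+2) = C(2,1) × 0.42306^1 × 0.57694^1 = 2 × 0.42306 × 0.57694 = 0.488160 (base)
P(M+4) = C(2,2) × 0.42306^0 × 0.57694^2 = 1 × 1.0000 × 0.33285976 = 0.332860
Relative intensity = 0.332860 / 0.488160 × 100 = 68.19

68.19%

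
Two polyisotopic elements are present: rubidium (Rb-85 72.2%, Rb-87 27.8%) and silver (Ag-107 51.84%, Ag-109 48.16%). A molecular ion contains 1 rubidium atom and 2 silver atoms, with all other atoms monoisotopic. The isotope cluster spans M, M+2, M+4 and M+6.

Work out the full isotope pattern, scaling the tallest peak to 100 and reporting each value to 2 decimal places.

Rubidium pattern (n=1): 0.7220 : 0.2780
Silver pattern (n=2): 0.26873856 : 0.49932288 : 0.23193856
Convolve the two distributions (both contribute in 2-u steps):
  M: 0.7220×0.26873856 = 0.194029
  M+2: 0.7220×0.49932288 + 0.2780×0.26873856 = 0.435220
  M+4: 0.7220×0.23193856 + 0.2780×0.49932288 = 0.306271
  M+6: 0.2780×0.23193856 = 0.064479
Scale to base peak (0.435220) = 100: 44.58 : 100.00 : 70.37 : 14.82

44.58 : 100.00 : 70.37 : 14.82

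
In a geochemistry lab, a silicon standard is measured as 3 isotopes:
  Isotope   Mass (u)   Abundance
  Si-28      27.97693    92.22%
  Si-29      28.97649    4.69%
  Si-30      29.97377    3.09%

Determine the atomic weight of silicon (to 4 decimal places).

28.0855 u

The abundance-weighted mean is 0.9222 × 27.97693 + 0.0469 × 28.97649 + 0.0309 × 29.97377
= 25.800325 + 1.358997 + 0.926189 = 28.085511 u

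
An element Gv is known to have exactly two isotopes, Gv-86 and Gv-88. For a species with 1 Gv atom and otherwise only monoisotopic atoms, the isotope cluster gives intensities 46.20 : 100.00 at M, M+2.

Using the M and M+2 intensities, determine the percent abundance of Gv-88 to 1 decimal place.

Write p for the Gv-86 fraction. I(M+2)/I(M) = [C(1,1)·p^0·(1−p)] / p^1 = 1·(1−p)/p = 100.00/46.20 = 2.1645
(1−p)/p = 2.1645/1 = 2.1645  ⇒  p = 1/(1 + 2.1645) = 0.3160
Gv-86: 31.6%, Gv-88: 68.4%.

68.4%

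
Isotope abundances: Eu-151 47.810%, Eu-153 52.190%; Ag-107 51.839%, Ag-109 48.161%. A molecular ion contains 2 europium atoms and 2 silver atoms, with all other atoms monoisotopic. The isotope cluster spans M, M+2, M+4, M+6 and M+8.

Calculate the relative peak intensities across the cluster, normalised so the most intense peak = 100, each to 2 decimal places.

16.36 : 66.13 : 100.00 : 67.06 : 16.83

Europium pattern (n=2): 0.22857961 : 0.49904078 : 0.27237961
Silver pattern (n=2): 0.26872819 : 0.49932362 : 0.23194819
Convolve the two distributions (both contribute in 2-u steps):
  M: 0.22857961×0.26872819 = 0.061426
  M+2: 0.22857961×0.49932362 + 0.49904078×0.26872819 = 0.248242
  M+4: 0.22857961×0.23194819 + 0.49904078×0.49932362 + 0.27237961×0.26872819 = 0.375398
  M+6: 0.49904078×0.23194819 + 0.27237961×0.49932362 = 0.251757
  M+8: 0.27237961×0.23194819 = 0.063178
Scale to base peak (0.375398) = 100: 16.36 : 66.13 : 100.00 : 67.06 : 16.83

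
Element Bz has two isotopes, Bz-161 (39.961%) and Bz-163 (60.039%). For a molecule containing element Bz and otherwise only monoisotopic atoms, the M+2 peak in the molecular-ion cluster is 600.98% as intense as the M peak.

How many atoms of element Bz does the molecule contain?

4

For n independent Bz atoms, I(M+2)/I(M) = n · (abundance Bz-163) / (abundance Bz-161) = n · 0.60039/0.39961.
n = 6.0098 × 0.39961/0.60039 = 4.00 ≈ 4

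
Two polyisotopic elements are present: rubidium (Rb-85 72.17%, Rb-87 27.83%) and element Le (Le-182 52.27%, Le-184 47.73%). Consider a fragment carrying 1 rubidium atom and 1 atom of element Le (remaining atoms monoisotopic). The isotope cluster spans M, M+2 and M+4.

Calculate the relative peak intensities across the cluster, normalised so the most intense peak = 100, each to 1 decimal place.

77.0 : 100.0 : 27.1

Rubidium pattern (n=1): 0.7217 : 0.2783
Element Le pattern (n=1): 0.5227 : 0.4773
Convolve the two distributions (both contribute in 2-u steps):
  M: 0.7217×0.5227 = 0.377233
  M+2: 0.7217×0.4773 + 0.2783×0.5227 = 0.489935
  M+4: 0.2783×0.4773 = 0.132833
Scale to base peak (0.489935) = 100: 77.0 : 100.0 : 27.1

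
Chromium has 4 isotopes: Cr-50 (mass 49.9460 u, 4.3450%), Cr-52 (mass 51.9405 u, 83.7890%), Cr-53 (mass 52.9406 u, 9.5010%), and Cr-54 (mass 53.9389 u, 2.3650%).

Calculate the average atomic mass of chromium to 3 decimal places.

Weight each isotope mass by its fractional abundance: 0.043450 × 49.9460 + 0.837890 × 51.9405 + 0.095010 × 52.9406 + 0.023650 × 53.9389
= 2.17015 + 43.52043 + 5.02989 + 1.27565 = 51.99612 u

51.996 u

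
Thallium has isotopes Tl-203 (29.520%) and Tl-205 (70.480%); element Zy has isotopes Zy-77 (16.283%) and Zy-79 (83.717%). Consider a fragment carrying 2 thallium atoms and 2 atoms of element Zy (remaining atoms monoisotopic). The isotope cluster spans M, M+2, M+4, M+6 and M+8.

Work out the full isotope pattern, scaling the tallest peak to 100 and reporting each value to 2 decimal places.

Thallium pattern (n=2): 0.08714304 : 0.41611392 : 0.49674304
Element Zy pattern (n=2): 0.02651361 : 0.27263278 : 0.70085361
Convolve the two distributions (both contribute in 2-u steps):
  M: 0.08714304×0.02651361 = 0.002310
  M+2: 0.08714304×0.27263278 + 0.41611392×0.02651361 = 0.034791
  M+4: 0.08714304×0.70085361 + 0.41611392×0.27263278 + 0.49674304×0.02651361 = 0.187691
  M+6: 0.41611392×0.70085361 + 0.49674304×0.27263278 = 0.427063
  M+8: 0.49674304×0.70085361 = 0.348144
Scale to base peak (0.427063) = 100: 0.54 : 8.15 : 43.95 : 100.00 : 81.52

0.54 : 8.15 : 43.95 : 100.00 : 81.52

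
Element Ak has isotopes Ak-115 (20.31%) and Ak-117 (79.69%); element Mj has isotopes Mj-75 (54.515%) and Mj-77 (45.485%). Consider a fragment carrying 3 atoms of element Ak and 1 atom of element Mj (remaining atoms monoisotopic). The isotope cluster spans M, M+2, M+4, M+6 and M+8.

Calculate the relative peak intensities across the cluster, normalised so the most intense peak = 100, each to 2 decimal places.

1.01 : 12.74 : 56.61 : 100.00 : 50.94

Element Ak pattern (n=3): 0.0083778 : 0.09861544 : 0.38693573 : 0.50607103
Element Mj pattern (n=1): 0.54515 : 0.45485
Convolve the two distributions (both contribute in 2-u steps):
  M: 0.0083778×0.54515 = 0.004567
  M+2: 0.0083778×0.45485 + 0.09861544×0.54515 = 0.057571
  M+4: 0.09861544×0.45485 + 0.38693573×0.54515 = 0.255793
  M+6: 0.38693573×0.45485 + 0.50607103×0.54515 = 0.451882
  M+8: 0.50607103×0.45485 = 0.230186
Scale to base peak (0.451882) = 100: 1.01 : 12.74 : 56.61 : 100.00 : 50.94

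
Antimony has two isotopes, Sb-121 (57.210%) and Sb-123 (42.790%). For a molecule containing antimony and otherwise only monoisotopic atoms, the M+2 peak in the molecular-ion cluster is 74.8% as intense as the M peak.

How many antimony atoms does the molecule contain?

1

The M+2/M ratio from n Sb atoms is n · q/p = n · 0.42790/0.57210.
n = 0.748 × 0.57210/0.42790 = 1.00 ≈ 1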